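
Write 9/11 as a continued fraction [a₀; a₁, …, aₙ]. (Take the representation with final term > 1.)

[0; 1, 4, 2]

9 = 0·11 + 9
11 = 1·9 + 2
9 = 4·2 + 1
2 = 2·1 + 0  (stop)
So 9/11 = [0; 1, 4, 2].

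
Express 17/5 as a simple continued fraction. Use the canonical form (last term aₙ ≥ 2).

[3; 2, 2]

17 = 3×5 + 2
5 = 2×2 + 1
2 = 2×1 + 0  (stop)
So 17/5 = [3; 2, 2].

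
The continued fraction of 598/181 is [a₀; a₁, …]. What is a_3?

2

598 = 3·181 + 55   →  a_0 = 3
181 = 3·55 + 16   →  a_1 = 3
55 = 3·16 + 7   →  a_2 = 3
16 = 2·7 + 2   →  a_3 = 2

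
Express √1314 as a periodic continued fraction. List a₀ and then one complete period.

[36; 4, 72]

a₀ = ⌊√1314⌋ = 36.
With m₀=0, d₀=1 and mₖ₊₁ = dₖaₖ − mₖ, dₖ₊₁ = (n − mₖ₊₁²)/dₖ, aₖ₊₁ = ⌊(a₀+mₖ₊₁)/dₖ₊₁⌋:
  k=1: m=36, d=18, a=4
  k=2: m=36, d=1, a=72
d=1 and a=2a₀=72 at k=2, so the next step gives (m, d) = (36, 18) again — its k=1 value — and the period has length 2.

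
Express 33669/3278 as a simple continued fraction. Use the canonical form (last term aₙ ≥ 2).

33669 = 10·3278 + 889
3278 = 3·889 + 611
889 = 1·611 + 278
611 = 2·278 + 55
278 = 5·55 + 3
55 = 18·3 + 1
3 = 3·1 + 0  (stop)
So 33669/3278 = [10; 3, 1, 2, 5, 18, 3].

[10; 3, 1, 2, 5, 18, 3]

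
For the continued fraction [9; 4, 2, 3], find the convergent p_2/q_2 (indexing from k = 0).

83/9

Using pₖ = aₖpₖ₋₁ + pₖ₋₂, qₖ = aₖqₖ₋₁ + qₖ₋₂ (with p₋₁=1, p₋₂=0, q₋₁=0, q₋₂=1):
  k=0: a=9, p=9, q=1
  k=1: a=4, p=37, q=4
  k=2: a=2, p=83, q=9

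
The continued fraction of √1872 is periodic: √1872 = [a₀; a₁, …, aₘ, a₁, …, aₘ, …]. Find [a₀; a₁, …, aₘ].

[43; 3, 1, 3, 86]

a₀ = ⌊√1872⌋ = 43.
With m₀=0, d₀=1 and mₖ₊₁ = dₖaₖ − mₖ, dₖ₊₁ = (n − mₖ₊₁²)/dₖ, aₖ₊₁ = ⌊(a₀+mₖ₊₁)/dₖ₊₁⌋:
  k=1: m=43, d=23, a=3
  k=2: m=26, d=52, a=1
  k=3: m=26, d=23, a=3
  k=4: m=43, d=1, a=86
d=1 and a=2a₀=86 at k=4, so the next step gives (m, d) = (43, 23) again — its k=1 value — and the period has length 4.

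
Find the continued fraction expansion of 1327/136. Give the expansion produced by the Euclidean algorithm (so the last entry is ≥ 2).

[9; 1, 3, 8, 4]

1327 = 9×136 + 103
136 = 1×103 + 33
103 = 3×33 + 4
33 = 8×4 + 1
4 = 4×1 + 0  (stop)
So 1327/136 = [9; 1, 3, 8, 4].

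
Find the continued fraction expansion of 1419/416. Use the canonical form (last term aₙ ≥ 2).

[3; 2, 2, 3, 4, 1, 1, 2]

1419 = 3×416 + 171
416 = 2×171 + 74
171 = 2×74 + 23
74 = 3×23 + 5
23 = 4×5 + 3
5 = 1×3 + 2
3 = 1×2 + 1
2 = 2×1 + 0  (stop)
So 1419/416 = [3; 2, 2, 3, 4, 1, 1, 2].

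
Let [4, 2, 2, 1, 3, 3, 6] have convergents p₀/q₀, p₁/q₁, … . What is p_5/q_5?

Using pₖ = aₖpₖ₋₁ + pₖ₋₂, qₖ = aₖqₖ₋₁ + qₖ₋₂ (with p₋₁=1, p₋₂=0, q₋₁=0, q₋₂=1):
  k=0: a=4, p=4, q=1
  k=1: a=2, p=9, q=2
  k=2: a=2, p=22, q=5
  k=3: a=1, p=31, q=7
  k=4: a=3, p=115, q=26
  k=5: a=3, p=376, q=85

376/85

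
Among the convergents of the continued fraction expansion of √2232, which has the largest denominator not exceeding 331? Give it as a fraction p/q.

√2232 = [47; 4, 10, 4, 94, …] (period length 4).
Convergents:
  p_0/q_0 = 47/1
  p_1/q_1 = 189/4
  p_2/q_2 = 1937/41
  p_3/q_3 = 7937/168
  p_4/q_4 = 748015/15833
q_3 = 168 ≤ 331 < 15833 = q_4, so the answer is 7937/168.

7937/168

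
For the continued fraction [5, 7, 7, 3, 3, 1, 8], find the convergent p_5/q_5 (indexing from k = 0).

Using pₖ = aₖpₖ₋₁ + pₖ₋₂, qₖ = aₖqₖ₋₁ + qₖ₋₂ (with p₋₁=1, p₋₂=0, q₋₁=0, q₋₂=1):
  k=0: a=5, p=5, q=1
  k=1: a=7, p=36, q=7
  k=2: a=7, p=257, q=50
  k=3: a=3, p=807, q=157
  k=4: a=3, p=2678, q=521
  k=5: a=1, p=3485, q=678

3485/678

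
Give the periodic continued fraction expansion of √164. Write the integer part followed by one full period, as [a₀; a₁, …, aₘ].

[12; 1, 4, 6, 4, 1, 24]

a₀ = ⌊√164⌋ = 12.
With m₀=0, d₀=1 and mₖ₊₁ = dₖaₖ − mₖ, dₖ₊₁ = (n − mₖ₊₁²)/dₖ, aₖ₊₁ = ⌊(a₀+mₖ₊₁)/dₖ₊₁⌋:
  k=1: m=12, d=20, a=1
  k=2: m=8, d=5, a=4
  k=3: m=12, d=4, a=6
  k=4: m=12, d=5, a=4
  k=5: m=8, d=20, a=1
  k=6: m=12, d=1, a=24
d=1 and a=2a₀=24 at k=6, so the next step gives (m, d) = (12, 20) again — its k=1 value — and the period has length 6.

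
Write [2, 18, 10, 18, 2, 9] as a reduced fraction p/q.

Fold from the inside: start with 9/1.
  2 + 1/9 = 19/9
  18 + 9/19 = 351/19
  10 + 19/351 = 3529/351
  18 + 351/3529 = 63873/3529
  2 + 3529/63873 = 131275/63873

131275/63873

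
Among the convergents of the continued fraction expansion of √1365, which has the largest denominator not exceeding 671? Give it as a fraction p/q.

23904/647

√1365 = [36; 1, 17, 2, 17, 1, 72, …] (period length 6).
Convergents:
  p_0/q_0 = 36/1
  p_1/q_1 = 37/1
  p_2/q_2 = 665/18
  p_3/q_3 = 1367/37
  p_4/q_4 = 23904/647
  p_5/q_5 = 25271/684
q_4 = 647 ≤ 671 < 684 = q_5, so the answer is 23904/647.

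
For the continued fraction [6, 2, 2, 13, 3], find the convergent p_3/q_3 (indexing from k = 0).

429/67

Using pₖ = aₖpₖ₋₁ + pₖ₋₂, qₖ = aₖqₖ₋₁ + qₖ₋₂ (with p₋₁=1, p₋₂=0, q₋₁=0, q₋₂=1):
  k=0: a=6, p=6, q=1
  k=1: a=2, p=13, q=2
  k=2: a=2, p=32, q=5
  k=3: a=13, p=429, q=67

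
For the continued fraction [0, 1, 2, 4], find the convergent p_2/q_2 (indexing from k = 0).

Using pₖ = aₖpₖ₋₁ + pₖ₋₂, qₖ = aₖqₖ₋₁ + qₖ₋₂ (with p₋₁=1, p₋₂=0, q₋₁=0, q₋₂=1):
  k=0: a=0, p=0, q=1
  k=1: a=1, p=1, q=1
  k=2: a=2, p=2, q=3

2/3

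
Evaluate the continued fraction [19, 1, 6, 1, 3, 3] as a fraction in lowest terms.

2007/101

Using pₖ = aₖpₖ₋₁ + pₖ₋₂ and qₖ = aₖqₖ₋₁ + qₖ₋₂:
  k=0: a=19, p=19, q=1
  k=1: a=1, p=20, q=1
  k=2: a=6, p=139, q=7
  k=3: a=1, p=159, q=8
  k=4: a=3, p=616, q=31
  k=5: a=3, p=2007, q=101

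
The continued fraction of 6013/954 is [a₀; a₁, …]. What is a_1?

6013 = 6·954 + 289   →  a_0 = 6
954 = 3·289 + 87   →  a_1 = 3

3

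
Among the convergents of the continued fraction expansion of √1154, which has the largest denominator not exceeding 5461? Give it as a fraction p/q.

78506/2311

√1154 = [33; 1, 32, 1, 66, …] (period length 4).
Convergents:
  p_0/q_0 = 33/1
  p_1/q_1 = 34/1
  p_2/q_2 = 1121/33
  p_3/q_3 = 1155/34
  p_4/q_4 = 77351/2277
  p_5/q_5 = 78506/2311
  p_6/q_6 = 2589543/76229
q_5 = 2311 ≤ 5461 < 76229 = q_6, so the answer is 78506/2311.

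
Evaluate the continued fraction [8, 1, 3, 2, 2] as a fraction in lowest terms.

Using pₖ = aₖpₖ₋₁ + pₖ₋₂ and qₖ = aₖqₖ₋₁ + qₖ₋₂:
  k=0: a=8, p=8, q=1
  k=1: a=1, p=9, q=1
  k=2: a=3, p=35, q=4
  k=3: a=2, p=79, q=9
  k=4: a=2, p=193, q=22

193/22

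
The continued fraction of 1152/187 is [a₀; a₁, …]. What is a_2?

4

1152 = 6·187 + 30   →  a_0 = 6
187 = 6·30 + 7   →  a_1 = 6
30 = 4·7 + 2   →  a_2 = 4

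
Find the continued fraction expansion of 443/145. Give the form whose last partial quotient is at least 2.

443 = 3×145 + 8
145 = 18×8 + 1
8 = 8×1 + 0  (stop)
So 443/145 = [3; 18, 8].

[3; 18, 8]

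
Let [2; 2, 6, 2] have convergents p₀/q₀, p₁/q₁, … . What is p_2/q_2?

Using pₖ = aₖpₖ₋₁ + pₖ₋₂, qₖ = aₖqₖ₋₁ + qₖ₋₂ (with p₋₁=1, p₋₂=0, q₋₁=0, q₋₂=1):
  k=0: a=2, p=2, q=1
  k=1: a=2, p=5, q=2
  k=2: a=6, p=32, q=13

32/13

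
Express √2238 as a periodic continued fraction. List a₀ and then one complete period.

a₀ = ⌊√2238⌋ = 47.
With m₀=0, d₀=1 and mₖ₊₁ = dₖaₖ − mₖ, dₖ₊₁ = (n − mₖ₊₁²)/dₖ, aₖ₊₁ = ⌊(a₀+mₖ₊₁)/dₖ₊₁⌋:
  k=1: m=47, d=29, a=3
  k=2: m=40, d=22, a=3
  k=3: m=26, d=71, a=1
  k=4: m=45, d=3, a=30
  k=5: m=45, d=71, a=1
  k=6: m=26, d=22, a=3
  k=7: m=40, d=29, a=3
  k=8: m=47, d=1, a=94
d=1 and a=2a₀=94 at k=8, so the next step gives (m, d) = (47, 29) again — its k=1 value — and the period has length 8.

[47; 3, 3, 1, 30, 1, 3, 3, 94]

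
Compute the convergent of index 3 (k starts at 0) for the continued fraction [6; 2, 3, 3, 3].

Using pₖ = aₖpₖ₋₁ + pₖ₋₂, qₖ = aₖqₖ₋₁ + qₖ₋₂ (with p₋₁=1, p₋₂=0, q₋₁=0, q₋₂=1):
  k=0: a=6, p=6, q=1
  k=1: a=2, p=13, q=2
  k=2: a=3, p=45, q=7
  k=3: a=3, p=148, q=23

148/23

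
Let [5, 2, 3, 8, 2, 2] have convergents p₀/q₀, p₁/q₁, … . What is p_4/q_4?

Using pₖ = aₖpₖ₋₁ + pₖ₋₂, qₖ = aₖqₖ₋₁ + qₖ₋₂ (with p₋₁=1, p₋₂=0, q₋₁=0, q₋₂=1):
  k=0: a=5, p=5, q=1
  k=1: a=2, p=11, q=2
  k=2: a=3, p=38, q=7
  k=3: a=8, p=315, q=58
  k=4: a=2, p=668, q=123

668/123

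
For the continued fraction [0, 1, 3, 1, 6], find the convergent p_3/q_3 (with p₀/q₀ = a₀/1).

Using pₖ = aₖpₖ₋₁ + pₖ₋₂, qₖ = aₖqₖ₋₁ + qₖ₋₂ (with p₋₁=1, p₋₂=0, q₋₁=0, q₋₂=1):
  k=0: a=0, p=0, q=1
  k=1: a=1, p=1, q=1
  k=2: a=3, p=3, q=4
  k=3: a=1, p=4, q=5

4/5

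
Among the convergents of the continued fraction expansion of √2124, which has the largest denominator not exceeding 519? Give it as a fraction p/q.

23873/518

√2124 = [46; 11, 1, 1, 22, 1, 1, 11, 92, …] (period length 8).
Convergents:
  p_0/q_0 = 46/1
  p_1/q_1 = 507/11
  p_2/q_2 = 553/12
  p_3/q_3 = 1060/23
  p_4/q_4 = 23873/518
  p_5/q_5 = 24933/541
q_4 = 518 ≤ 519 < 541 = q_5, so the answer is 23873/518.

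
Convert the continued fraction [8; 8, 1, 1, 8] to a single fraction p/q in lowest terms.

1177/145

Using pₖ = aₖpₖ₋₁ + pₖ₋₂ and qₖ = aₖqₖ₋₁ + qₖ₋₂:
  k=0: a=8, p=8, q=1
  k=1: a=8, p=65, q=8
  k=2: a=1, p=73, q=9
  k=3: a=1, p=138, q=17
  k=4: a=8, p=1177, q=145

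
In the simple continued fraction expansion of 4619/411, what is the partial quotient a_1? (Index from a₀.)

4619 = 11·411 + 98   →  a_0 = 11
411 = 4·98 + 19   →  a_1 = 4

4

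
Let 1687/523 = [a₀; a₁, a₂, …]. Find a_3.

1687 = 3·523 + 118   →  a_0 = 3
523 = 4·118 + 51   →  a_1 = 4
118 = 2·51 + 16   →  a_2 = 2
51 = 3·16 + 3   →  a_3 = 3

3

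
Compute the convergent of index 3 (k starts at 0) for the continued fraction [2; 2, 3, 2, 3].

Using pₖ = aₖpₖ₋₁ + pₖ₋₂, qₖ = aₖqₖ₋₁ + qₖ₋₂ (with p₋₁=1, p₋₂=0, q₋₁=0, q₋₂=1):
  k=0: a=2, p=2, q=1
  k=1: a=2, p=5, q=2
  k=2: a=3, p=17, q=7
  k=3: a=2, p=39, q=16

39/16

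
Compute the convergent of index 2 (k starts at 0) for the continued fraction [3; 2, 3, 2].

Using pₖ = aₖpₖ₋₁ + pₖ₋₂, qₖ = aₖqₖ₋₁ + qₖ₋₂ (with p₋₁=1, p₋₂=0, q₋₁=0, q₋₂=1):
  k=0: a=3, p=3, q=1
  k=1: a=2, p=7, q=2
  k=2: a=3, p=24, q=7

24/7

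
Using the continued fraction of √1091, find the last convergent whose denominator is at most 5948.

71973/2179

√1091 = [33; 33, 66, …] (period length 2).
Convergents:
  p_0/q_0 = 33/1
  p_1/q_1 = 1090/33
  p_2/q_2 = 71973/2179
  p_3/q_3 = 2376199/71940
q_2 = 2179 ≤ 5948 < 71940 = q_3, so the answer is 71973/2179.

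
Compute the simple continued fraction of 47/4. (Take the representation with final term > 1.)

[11; 1, 3]

47 = 11*4 + 3
4 = 1*3 + 1
3 = 3*1 + 0  (stop)
So 47/4 = [11; 1, 3].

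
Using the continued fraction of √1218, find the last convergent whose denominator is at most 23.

349/10

√1218 = [34; 1, 8, 1, 68, …] (period length 4).
Convergents:
  p_0/q_0 = 34/1
  p_1/q_1 = 35/1
  p_2/q_2 = 314/9
  p_3/q_3 = 349/10
  p_4/q_4 = 24046/689
q_3 = 10 ≤ 23 < 689 = q_4, so the answer is 349/10.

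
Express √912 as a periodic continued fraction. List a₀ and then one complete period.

a₀ = ⌊√912⌋ = 30.
With m₀=0, d₀=1 and mₖ₊₁ = dₖaₖ − mₖ, dₖ₊₁ = (n − mₖ₊₁²)/dₖ, aₖ₊₁ = ⌊(a₀+mₖ₊₁)/dₖ₊₁⌋:
  k=1: m=30, d=12, a=5
  k=2: m=30, d=1, a=60
d=1 and a=2a₀=60 at k=2, so the next step gives (m, d) = (30, 12) again — its k=1 value — and the period has length 2.

[30; 5, 60]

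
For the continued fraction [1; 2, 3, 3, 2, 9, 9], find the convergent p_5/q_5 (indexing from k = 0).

717/500

Using pₖ = aₖpₖ₋₁ + pₖ₋₂, qₖ = aₖqₖ₋₁ + qₖ₋₂ (with p₋₁=1, p₋₂=0, q₋₁=0, q₋₂=1):
  k=0: a=1, p=1, q=1
  k=1: a=2, p=3, q=2
  k=2: a=3, p=10, q=7
  k=3: a=3, p=33, q=23
  k=4: a=2, p=76, q=53
  k=5: a=9, p=717, q=500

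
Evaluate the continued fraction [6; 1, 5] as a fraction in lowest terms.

Using pₖ = aₖpₖ₋₁ + pₖ₋₂ and qₖ = aₖqₖ₋₁ + qₖ₋₂:
  k=0: a=6, p=6, q=1
  k=1: a=1, p=7, q=1
  k=2: a=5, p=41, q=6

41/6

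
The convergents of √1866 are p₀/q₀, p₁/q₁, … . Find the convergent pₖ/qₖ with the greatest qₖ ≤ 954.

15551/360

√1866 = [43; 5, 14, 5, 86, …] (period length 4).
Convergents:
  p_0/q_0 = 43/1
  p_1/q_1 = 216/5
  p_2/q_2 = 3067/71
  p_3/q_3 = 15551/360
  p_4/q_4 = 1340453/31031
q_3 = 360 ≤ 954 < 31031 = q_4, so the answer is 15551/360.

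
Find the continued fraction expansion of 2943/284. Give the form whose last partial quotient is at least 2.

[10; 2, 1, 3, 8, 3]

2943 = 10*284 + 103
284 = 2*103 + 78
103 = 1*78 + 25
78 = 3*25 + 3
25 = 8*3 + 1
3 = 3*1 + 0  (stop)
So 2943/284 = [10; 2, 1, 3, 8, 3].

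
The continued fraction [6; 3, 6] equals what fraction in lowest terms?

120/19

Using pₖ = aₖpₖ₋₁ + pₖ₋₂ and qₖ = aₖqₖ₋₁ + qₖ₋₂:
  k=0: a=6, p=6, q=1
  k=1: a=3, p=19, q=3
  k=2: a=6, p=120, q=19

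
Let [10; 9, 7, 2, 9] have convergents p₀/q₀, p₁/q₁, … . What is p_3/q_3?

Using pₖ = aₖpₖ₋₁ + pₖ₋₂, qₖ = aₖqₖ₋₁ + qₖ₋₂ (with p₋₁=1, p₋₂=0, q₋₁=0, q₋₂=1):
  k=0: a=10, p=10, q=1
  k=1: a=9, p=91, q=9
  k=2: a=7, p=647, q=64
  k=3: a=2, p=1385, q=137

1385/137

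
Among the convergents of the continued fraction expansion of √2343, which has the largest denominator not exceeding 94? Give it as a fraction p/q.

√2343 = [48; 2, 2, 8, 2, 2, 96, …] (period length 6).
Convergents:
  p_0/q_0 = 48/1
  p_1/q_1 = 97/2
  p_2/q_2 = 242/5
  p_3/q_3 = 2033/42
  p_4/q_4 = 4308/89
  p_5/q_5 = 10649/220
q_4 = 89 ≤ 94 < 220 = q_5, so the answer is 4308/89.

4308/89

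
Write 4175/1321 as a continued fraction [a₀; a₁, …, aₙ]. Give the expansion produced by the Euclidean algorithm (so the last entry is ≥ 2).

4175 = 3×1321 + 212
1321 = 6×212 + 49
212 = 4×49 + 16
49 = 3×16 + 1
16 = 16×1 + 0  (stop)
So 4175/1321 = [3; 6, 4, 3, 16].

[3; 6, 4, 3, 16]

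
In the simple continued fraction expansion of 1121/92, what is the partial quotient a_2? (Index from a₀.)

1121 = 12·92 + 17   →  a_0 = 12
92 = 5·17 + 7   →  a_1 = 5
17 = 2·7 + 3   →  a_2 = 2

2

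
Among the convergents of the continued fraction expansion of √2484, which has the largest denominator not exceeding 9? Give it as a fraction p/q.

√2484 = [49; 1, 5, 4, 5, 1, 98, …] (period length 6).
Convergents:
  p_0/q_0 = 49/1
  p_1/q_1 = 50/1
  p_2/q_2 = 299/6
  p_3/q_3 = 1246/25
q_2 = 6 ≤ 9 < 25 = q_3, so the answer is 299/6.

299/6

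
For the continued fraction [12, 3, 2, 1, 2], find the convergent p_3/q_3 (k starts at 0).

Using pₖ = aₖpₖ₋₁ + pₖ₋₂, qₖ = aₖqₖ₋₁ + qₖ₋₂ (with p₋₁=1, p₋₂=0, q₋₁=0, q₋₂=1):
  k=0: a=12, p=12, q=1
  k=1: a=3, p=37, q=3
  k=2: a=2, p=86, q=7
  k=3: a=1, p=123, q=10

123/10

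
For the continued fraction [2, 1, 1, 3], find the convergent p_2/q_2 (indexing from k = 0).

5/2

Using pₖ = aₖpₖ₋₁ + pₖ₋₂, qₖ = aₖqₖ₋₁ + qₖ₋₂ (with p₋₁=1, p₋₂=0, q₋₁=0, q₋₂=1):
  k=0: a=2, p=2, q=1
  k=1: a=1, p=3, q=1
  k=2: a=1, p=5, q=2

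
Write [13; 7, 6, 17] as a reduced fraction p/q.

9697/738

Using pₖ = aₖpₖ₋₁ + pₖ₋₂ and qₖ = aₖqₖ₋₁ + qₖ₋₂:
  k=0: a=13, p=13, q=1
  k=1: a=7, p=92, q=7
  k=2: a=6, p=565, q=43
  k=3: a=17, p=9697, q=738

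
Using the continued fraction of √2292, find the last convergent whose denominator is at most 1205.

36720/767

√2292 = [47; 1, 6, 1, 94, …] (period length 4).
Convergents:
  p_0/q_0 = 47/1
  p_1/q_1 = 48/1
  p_2/q_2 = 335/7
  p_3/q_3 = 383/8
  p_4/q_4 = 36337/759
  p_5/q_5 = 36720/767
  p_6/q_6 = 256657/5361
q_5 = 767 ≤ 1205 < 5361 = q_6, so the answer is 36720/767.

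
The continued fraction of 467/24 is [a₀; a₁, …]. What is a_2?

467 = 19·24 + 11   →  a_0 = 19
24 = 2·11 + 2   →  a_1 = 2
11 = 5·2 + 1   →  a_2 = 5

5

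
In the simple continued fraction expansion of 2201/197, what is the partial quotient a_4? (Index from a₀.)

2201 = 11·197 + 34   →  a_0 = 11
197 = 5·34 + 27   →  a_1 = 5
34 = 1·27 + 7   →  a_2 = 1
27 = 3·7 + 6   →  a_3 = 3
7 = 1·6 + 1   →  a_4 = 1

1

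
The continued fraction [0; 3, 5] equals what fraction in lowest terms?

5/16

Fold from the inside: start with 5/1.
  3 + 1/5 = 16/5
  0 + 5/16 = 5/16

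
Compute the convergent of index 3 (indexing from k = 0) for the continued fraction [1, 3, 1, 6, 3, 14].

34/27

Using pₖ = aₖpₖ₋₁ + pₖ₋₂, qₖ = aₖqₖ₋₁ + qₖ₋₂ (with p₋₁=1, p₋₂=0, q₋₁=0, q₋₂=1):
  k=0: a=1, p=1, q=1
  k=1: a=3, p=4, q=3
  k=2: a=1, p=5, q=4
  k=3: a=6, p=34, q=27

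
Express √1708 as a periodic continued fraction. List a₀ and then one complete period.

a₀ = ⌊√1708⌋ = 41.
With m₀=0, d₀=1 and mₖ₊₁ = dₖaₖ − mₖ, dₖ₊₁ = (n − mₖ₊₁²)/dₖ, aₖ₊₁ = ⌊(a₀+mₖ₊₁)/dₖ₊₁⌋:
  k=1: m=41, d=27, a=3
  k=2: m=40, d=4, a=20
  k=3: m=40, d=27, a=3
  k=4: m=41, d=1, a=82
d=1 and a=2a₀=82 at k=4, so the next step gives (m, d) = (41, 27) again — its k=1 value — and the period has length 4.

[41; 3, 20, 3, 82]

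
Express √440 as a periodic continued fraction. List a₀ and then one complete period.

[20; 1, 40]

a₀ = ⌊√440⌋ = 20.
With m₀=0, d₀=1 and mₖ₊₁ = dₖaₖ − mₖ, dₖ₊₁ = (n − mₖ₊₁²)/dₖ, aₖ₊₁ = ⌊(a₀+mₖ₊₁)/dₖ₊₁⌋:
  k=1: m=20, d=40, a=1
  k=2: m=20, d=1, a=40
d=1 and a=2a₀=40 at k=2, so the next step gives (m, d) = (20, 40) again — its k=1 value — and the period has length 2.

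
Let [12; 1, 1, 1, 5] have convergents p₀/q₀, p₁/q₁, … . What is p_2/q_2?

25/2

Using pₖ = aₖpₖ₋₁ + pₖ₋₂, qₖ = aₖqₖ₋₁ + qₖ₋₂ (with p₋₁=1, p₋₂=0, q₋₁=0, q₋₂=1):
  k=0: a=12, p=12, q=1
  k=1: a=1, p=13, q=1
  k=2: a=1, p=25, q=2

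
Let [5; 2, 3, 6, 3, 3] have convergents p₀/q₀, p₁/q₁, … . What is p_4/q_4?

755/139

Using pₖ = aₖpₖ₋₁ + pₖ₋₂, qₖ = aₖqₖ₋₁ + qₖ₋₂ (with p₋₁=1, p₋₂=0, q₋₁=0, q₋₂=1):
  k=0: a=5, p=5, q=1
  k=1: a=2, p=11, q=2
  k=2: a=3, p=38, q=7
  k=3: a=6, p=239, q=44
  k=4: a=3, p=755, q=139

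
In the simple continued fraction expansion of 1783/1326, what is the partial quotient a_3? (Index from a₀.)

1783 = 1·1326 + 457   →  a_0 = 1
1326 = 2·457 + 412   →  a_1 = 2
457 = 1·412 + 45   →  a_2 = 1
412 = 9·45 + 7   →  a_3 = 9

9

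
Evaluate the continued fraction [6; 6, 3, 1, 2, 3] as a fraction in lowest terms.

1429/232

Using pₖ = aₖpₖ₋₁ + pₖ₋₂ and qₖ = aₖqₖ₋₁ + qₖ₋₂:
  k=0: a=6, p=6, q=1
  k=1: a=6, p=37, q=6
  k=2: a=3, p=117, q=19
  k=3: a=1, p=154, q=25
  k=4: a=2, p=425, q=69
  k=5: a=3, p=1429, q=232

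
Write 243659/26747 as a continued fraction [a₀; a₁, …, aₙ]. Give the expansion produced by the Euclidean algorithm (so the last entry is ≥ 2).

[9; 9, 9, 11, 7, 4]

243659 = 9*26747 + 2936
26747 = 9*2936 + 323
2936 = 9*323 + 29
323 = 11*29 + 4
29 = 7*4 + 1
4 = 4*1 + 0  (stop)
So 243659/26747 = [9; 9, 9, 11, 7, 4].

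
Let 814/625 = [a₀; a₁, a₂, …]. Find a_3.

3

814 = 1·625 + 189   →  a_0 = 1
625 = 3·189 + 58   →  a_1 = 3
189 = 3·58 + 15   →  a_2 = 3
58 = 3·15 + 13   →  a_3 = 3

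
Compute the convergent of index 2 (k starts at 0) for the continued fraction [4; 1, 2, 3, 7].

14/3

Using pₖ = aₖpₖ₋₁ + pₖ₋₂, qₖ = aₖqₖ₋₁ + qₖ₋₂ (with p₋₁=1, p₋₂=0, q₋₁=0, q₋₂=1):
  k=0: a=4, p=4, q=1
  k=1: a=1, p=5, q=1
  k=2: a=2, p=14, q=3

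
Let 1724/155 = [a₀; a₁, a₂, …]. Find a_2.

6

1724 = 11·155 + 19   →  a_0 = 11
155 = 8·19 + 3   →  a_1 = 8
19 = 6·3 + 1   →  a_2 = 6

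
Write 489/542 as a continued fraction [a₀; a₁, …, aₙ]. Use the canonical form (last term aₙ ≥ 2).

489 = 0*542 + 489
542 = 1*489 + 53
489 = 9*53 + 12
53 = 4*12 + 5
12 = 2*5 + 2
5 = 2*2 + 1
2 = 2*1 + 0  (stop)
So 489/542 = [0; 1, 9, 4, 2, 2, 2].

[0; 1, 9, 4, 2, 2, 2]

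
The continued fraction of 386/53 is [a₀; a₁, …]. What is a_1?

386 = 7·53 + 15   →  a_0 = 7
53 = 3·15 + 8   →  a_1 = 3

3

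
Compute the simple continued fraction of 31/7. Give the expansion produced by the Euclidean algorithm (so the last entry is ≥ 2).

[4; 2, 3]

31 = 4·7 + 3
7 = 2·3 + 1
3 = 3·1 + 0  (stop)
So 31/7 = [4; 2, 3].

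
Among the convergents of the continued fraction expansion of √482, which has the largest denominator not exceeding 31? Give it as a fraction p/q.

√482 = [21; 1, 20, 1, 42, …] (period length 4).
Convergents:
  p_0/q_0 = 21/1
  p_1/q_1 = 22/1
  p_2/q_2 = 461/21
  p_3/q_3 = 483/22
  p_4/q_4 = 20747/945
q_3 = 22 ≤ 31 < 945 = q_4, so the answer is 483/22.

483/22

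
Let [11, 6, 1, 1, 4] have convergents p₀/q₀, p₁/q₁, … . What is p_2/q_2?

Using pₖ = aₖpₖ₋₁ + pₖ₋₂, qₖ = aₖqₖ₋₁ + qₖ₋₂ (with p₋₁=1, p₋₂=0, q₋₁=0, q₋₂=1):
  k=0: a=11, p=11, q=1
  k=1: a=6, p=67, q=6
  k=2: a=1, p=78, q=7

78/7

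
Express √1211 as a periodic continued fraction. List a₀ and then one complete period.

[34; 1, 3, 1, 68]

a₀ = ⌊√1211⌋ = 34.
With m₀=0, d₀=1 and mₖ₊₁ = dₖaₖ − mₖ, dₖ₊₁ = (n − mₖ₊₁²)/dₖ, aₖ₊₁ = ⌊(a₀+mₖ₊₁)/dₖ₊₁⌋:
  k=1: m=34, d=55, a=1
  k=2: m=21, d=14, a=3
  k=3: m=21, d=55, a=1
  k=4: m=34, d=1, a=68
d=1 and a=2a₀=68 at k=4, so the next step gives (m, d) = (34, 55) again — its k=1 value — and the period has length 4.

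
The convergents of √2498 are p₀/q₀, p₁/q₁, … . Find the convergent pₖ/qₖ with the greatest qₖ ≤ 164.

2499/50

√2498 = [49; 1, 48, 1, 98, …] (period length 4).
Convergents:
  p_0/q_0 = 49/1
  p_1/q_1 = 50/1
  p_2/q_2 = 2449/49
  p_3/q_3 = 2499/50
  p_4/q_4 = 247351/4949
q_3 = 50 ≤ 164 < 4949 = q_4, so the answer is 2499/50.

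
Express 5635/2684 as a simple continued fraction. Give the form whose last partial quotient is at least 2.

5635 = 2×2684 + 267
2684 = 10×267 + 14
267 = 19×14 + 1
14 = 14×1 + 0  (stop)
So 5635/2684 = [2; 10, 19, 14].

[2; 10, 19, 14]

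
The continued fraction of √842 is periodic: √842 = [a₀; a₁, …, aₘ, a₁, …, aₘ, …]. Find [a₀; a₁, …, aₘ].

a₀ = ⌊√842⌋ = 29.
With m₀=0, d₀=1 and mₖ₊₁ = dₖaₖ − mₖ, dₖ₊₁ = (n − mₖ₊₁²)/dₖ, aₖ₊₁ = ⌊(a₀+mₖ₊₁)/dₖ₊₁⌋:
  k=1: m=29, d=1, a=58
d=1 and a=2a₀=58 at k=1, so the next step gives (m, d) = (29, 1) again — its k=1 value — and the period has length 1.

[29; 58]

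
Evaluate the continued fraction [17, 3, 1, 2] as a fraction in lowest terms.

Using pₖ = aₖpₖ₋₁ + pₖ₋₂ and qₖ = aₖqₖ₋₁ + qₖ₋₂:
  k=0: a=17, p=17, q=1
  k=1: a=3, p=52, q=3
  k=2: a=1, p=69, q=4
  k=3: a=2, p=190, q=11

190/11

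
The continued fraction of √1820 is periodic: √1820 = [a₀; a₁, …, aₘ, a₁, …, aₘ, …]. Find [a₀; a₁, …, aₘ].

[42; 1, 1, 1, 20, 1, 1, 1, 84]

a₀ = ⌊√1820⌋ = 42.
With m₀=0, d₀=1 and mₖ₊₁ = dₖaₖ − mₖ, dₖ₊₁ = (n − mₖ₊₁²)/dₖ, aₖ₊₁ = ⌊(a₀+mₖ₊₁)/dₖ₊₁⌋:
  k=1: m=42, d=56, a=1
  k=2: m=14, d=29, a=1
  k=3: m=15, d=55, a=1
  k=4: m=40, d=4, a=20
  k=5: m=40, d=55, a=1
  k=6: m=15, d=29, a=1
  k=7: m=14, d=56, a=1
  k=8: m=42, d=1, a=84
d=1 and a=2a₀=84 at k=8, so the next step gives (m, d) = (42, 56) again — its k=1 value — and the period has length 8.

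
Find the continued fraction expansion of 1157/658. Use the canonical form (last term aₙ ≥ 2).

1157 = 1·658 + 499
658 = 1·499 + 159
499 = 3·159 + 22
159 = 7·22 + 5
22 = 4·5 + 2
5 = 2·2 + 1
2 = 2·1 + 0  (stop)
So 1157/658 = [1; 1, 3, 7, 4, 2, 2].

[1; 1, 3, 7, 4, 2, 2]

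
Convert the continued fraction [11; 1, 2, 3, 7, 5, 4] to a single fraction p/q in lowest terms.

Fold from the inside: start with 4/1.
  5 + 1/4 = 21/4
  7 + 4/21 = 151/21
  3 + 21/151 = 474/151
  2 + 151/474 = 1099/474
  1 + 474/1099 = 1573/1099
  11 + 1099/1573 = 18402/1573

18402/1573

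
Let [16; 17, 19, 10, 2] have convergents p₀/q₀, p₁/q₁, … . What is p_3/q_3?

52303/3257

Using pₖ = aₖpₖ₋₁ + pₖ₋₂, qₖ = aₖqₖ₋₁ + qₖ₋₂ (with p₋₁=1, p₋₂=0, q₋₁=0, q₋₂=1):
  k=0: a=16, p=16, q=1
  k=1: a=17, p=273, q=17
  k=2: a=19, p=5203, q=324
  k=3: a=10, p=52303, q=3257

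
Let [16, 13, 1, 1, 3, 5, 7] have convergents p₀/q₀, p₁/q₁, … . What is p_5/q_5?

Using pₖ = aₖpₖ₋₁ + pₖ₋₂, qₖ = aₖqₖ₋₁ + qₖ₋₂ (with p₋₁=1, p₋₂=0, q₋₁=0, q₋₂=1):
  k=0: a=16, p=16, q=1
  k=1: a=13, p=209, q=13
  k=2: a=1, p=225, q=14
  k=3: a=1, p=434, q=27
  k=4: a=3, p=1527, q=95
  k=5: a=5, p=8069, q=502

8069/502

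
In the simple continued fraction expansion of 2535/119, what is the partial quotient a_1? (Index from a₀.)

3

2535 = 21·119 + 36   →  a_0 = 21
119 = 3·36 + 11   →  a_1 = 3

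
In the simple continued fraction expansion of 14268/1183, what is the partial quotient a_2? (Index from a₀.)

2

14268 = 12·1183 + 72   →  a_0 = 12
1183 = 16·72 + 31   →  a_1 = 16
72 = 2·31 + 10   →  a_2 = 2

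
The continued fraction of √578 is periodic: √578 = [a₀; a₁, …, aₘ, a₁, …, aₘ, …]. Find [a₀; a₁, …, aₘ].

a₀ = ⌊√578⌋ = 24.
With m₀=0, d₀=1 and mₖ₊₁ = dₖaₖ − mₖ, dₖ₊₁ = (n − mₖ₊₁²)/dₖ, aₖ₊₁ = ⌊(a₀+mₖ₊₁)/dₖ₊₁⌋:
  k=1: m=24, d=2, a=24
  k=2: m=24, d=1, a=48
d=1 and a=2a₀=48 at k=2, so the next step gives (m, d) = (24, 2) again — its k=1 value — and the period has length 2.

[24; 24, 48]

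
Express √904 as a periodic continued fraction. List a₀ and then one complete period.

[30; 15, 60]

a₀ = ⌊√904⌋ = 30.
With m₀=0, d₀=1 and mₖ₊₁ = dₖaₖ − mₖ, dₖ₊₁ = (n − mₖ₊₁²)/dₖ, aₖ₊₁ = ⌊(a₀+mₖ₊₁)/dₖ₊₁⌋:
  k=1: m=30, d=4, a=15
  k=2: m=30, d=1, a=60
d=1 and a=2a₀=60 at k=2, so the next step gives (m, d) = (30, 4) again — its k=1 value — and the period has length 2.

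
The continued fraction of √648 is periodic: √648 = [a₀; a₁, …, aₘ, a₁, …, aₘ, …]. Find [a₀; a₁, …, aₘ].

[25; 2, 5, 6, 5, 2, 50]

a₀ = ⌊√648⌋ = 25.
With m₀=0, d₀=1 and mₖ₊₁ = dₖaₖ − mₖ, dₖ₊₁ = (n − mₖ₊₁²)/dₖ, aₖ₊₁ = ⌊(a₀+mₖ₊₁)/dₖ₊₁⌋:
  k=1: m=25, d=23, a=2
  k=2: m=21, d=9, a=5
  k=3: m=24, d=8, a=6
  k=4: m=24, d=9, a=5
  k=5: m=21, d=23, a=2
  k=6: m=25, d=1, a=50
d=1 and a=2a₀=50 at k=6, so the next step gives (m, d) = (25, 23) again — its k=1 value — and the period has length 6.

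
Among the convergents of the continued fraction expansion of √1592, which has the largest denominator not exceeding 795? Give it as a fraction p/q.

31481/789

√1592 = [39; 1, 8, 1, 78, …] (period length 4).
Convergents:
  p_0/q_0 = 39/1
  p_1/q_1 = 40/1
  p_2/q_2 = 359/9
  p_3/q_3 = 399/10
  p_4/q_4 = 31481/789
  p_5/q_5 = 31880/799
q_4 = 789 ≤ 795 < 799 = q_5, so the answer is 31481/789.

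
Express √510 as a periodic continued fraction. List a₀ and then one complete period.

[22; 1, 1, 2, 1, 1, 44]

a₀ = ⌊√510⌋ = 22.
With m₀=0, d₀=1 and mₖ₊₁ = dₖaₖ − mₖ, dₖ₊₁ = (n − mₖ₊₁²)/dₖ, aₖ₊₁ = ⌊(a₀+mₖ₊₁)/dₖ₊₁⌋:
  k=1: m=22, d=26, a=1
  k=2: m=4, d=19, a=1
  k=3: m=15, d=15, a=2
  k=4: m=15, d=19, a=1
  k=5: m=4, d=26, a=1
  k=6: m=22, d=1, a=44
d=1 and a=2a₀=44 at k=6, so the next step gives (m, d) = (22, 26) again — its k=1 value — and the period has length 6.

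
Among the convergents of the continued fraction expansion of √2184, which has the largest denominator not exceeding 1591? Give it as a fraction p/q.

65707/1406

√2184 = [46; 1, 2, 1, 2, 1, 92, …] (period length 6).
Convergents:
  p_0/q_0 = 46/1
  p_1/q_1 = 47/1
  p_2/q_2 = 140/3
  p_3/q_3 = 187/4
  p_4/q_4 = 514/11
  p_5/q_5 = 701/15
  p_6/q_6 = 65006/1391
  p_7/q_7 = 65707/1406
  p_8/q_8 = 196420/4203
q_7 = 1406 ≤ 1591 < 4203 = q_8, so the answer is 65707/1406.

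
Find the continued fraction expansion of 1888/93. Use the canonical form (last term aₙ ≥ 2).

1888 = 20×93 + 28
93 = 3×28 + 9
28 = 3×9 + 1
9 = 9×1 + 0  (stop)
So 1888/93 = [20; 3, 3, 9].

[20; 3, 3, 9]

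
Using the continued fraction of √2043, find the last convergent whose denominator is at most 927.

20385/451

√2043 = [45; 5, 90, …] (period length 2).
Convergents:
  p_0/q_0 = 45/1
  p_1/q_1 = 226/5
  p_2/q_2 = 20385/451
  p_3/q_3 = 102151/2260
q_2 = 451 ≤ 927 < 2260 = q_3, so the answer is 20385/451.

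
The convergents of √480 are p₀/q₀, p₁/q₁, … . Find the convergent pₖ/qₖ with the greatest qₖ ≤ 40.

√480 = [21; 1, 9, 1, 42, …] (period length 4).
Convergents:
  p_0/q_0 = 21/1
  p_1/q_1 = 22/1
  p_2/q_2 = 219/10
  p_3/q_3 = 241/11
  p_4/q_4 = 10341/472
q_3 = 11 ≤ 40 < 472 = q_4, so the answer is 241/11.

241/11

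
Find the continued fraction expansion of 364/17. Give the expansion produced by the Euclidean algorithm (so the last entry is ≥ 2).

[21; 2, 2, 3]

364 = 21*17 + 7
17 = 2*7 + 3
7 = 2*3 + 1
3 = 3*1 + 0  (stop)
So 364/17 = [21; 2, 2, 3].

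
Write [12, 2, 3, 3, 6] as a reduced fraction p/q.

1803/145

Using pₖ = aₖpₖ₋₁ + pₖ₋₂ and qₖ = aₖqₖ₋₁ + qₖ₋₂:
  k=0: a=12, p=12, q=1
  k=1: a=2, p=25, q=2
  k=2: a=3, p=87, q=7
  k=3: a=3, p=286, q=23
  k=4: a=6, p=1803, q=145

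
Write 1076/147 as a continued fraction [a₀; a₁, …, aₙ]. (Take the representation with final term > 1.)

1076 = 7×147 + 47
147 = 3×47 + 6
47 = 7×6 + 5
6 = 1×5 + 1
5 = 5×1 + 0  (stop)
So 1076/147 = [7; 3, 7, 1, 5].

[7; 3, 7, 1, 5]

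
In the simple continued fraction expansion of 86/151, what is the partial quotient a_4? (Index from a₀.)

86 = 0·151 + 86   →  a_0 = 0
151 = 1·86 + 65   →  a_1 = 1
86 = 1·65 + 21   →  a_2 = 1
65 = 3·21 + 2   →  a_3 = 3
21 = 10·2 + 1   →  a_4 = 10

10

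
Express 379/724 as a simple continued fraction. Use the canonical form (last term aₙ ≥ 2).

379 = 0*724 + 379
724 = 1*379 + 345
379 = 1*345 + 34
345 = 10*34 + 5
34 = 6*5 + 4
5 = 1*4 + 1
4 = 4*1 + 0  (stop)
So 379/724 = [0; 1, 1, 10, 6, 1, 4].

[0; 1, 1, 10, 6, 1, 4]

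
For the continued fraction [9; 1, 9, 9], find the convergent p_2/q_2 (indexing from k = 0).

99/10

Using pₖ = aₖpₖ₋₁ + pₖ₋₂, qₖ = aₖqₖ₋₁ + qₖ₋₂ (with p₋₁=1, p₋₂=0, q₋₁=0, q₋₂=1):
  k=0: a=9, p=9, q=1
  k=1: a=1, p=10, q=1
  k=2: a=9, p=99, q=10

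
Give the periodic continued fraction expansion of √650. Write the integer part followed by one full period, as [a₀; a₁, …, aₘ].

[25; 2, 50]

a₀ = ⌊√650⌋ = 25.
With m₀=0, d₀=1 and mₖ₊₁ = dₖaₖ − mₖ, dₖ₊₁ = (n − mₖ₊₁²)/dₖ, aₖ₊₁ = ⌊(a₀+mₖ₊₁)/dₖ₊₁⌋:
  k=1: m=25, d=25, a=2
  k=2: m=25, d=1, a=50
d=1 and a=2a₀=50 at k=2, so the next step gives (m, d) = (25, 25) again — its k=1 value — and the period has length 2.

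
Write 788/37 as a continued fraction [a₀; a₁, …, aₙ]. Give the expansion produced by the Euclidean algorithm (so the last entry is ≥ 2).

788 = 21*37 + 11
37 = 3*11 + 4
11 = 2*4 + 3
4 = 1*3 + 1
3 = 3*1 + 0  (stop)
So 788/37 = [21; 3, 2, 1, 3].

[21; 3, 2, 1, 3]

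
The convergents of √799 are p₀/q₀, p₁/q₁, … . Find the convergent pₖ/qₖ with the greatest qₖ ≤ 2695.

√799 = [28; 3, 1, 3, 56, …] (period length 4).
Convergents:
  p_0/q_0 = 28/1
  p_1/q_1 = 85/3
  p_2/q_2 = 113/4
  p_3/q_3 = 424/15
  p_4/q_4 = 23857/844
  p_5/q_5 = 71995/2547
  p_6/q_6 = 95852/3391
q_5 = 2547 ≤ 2695 < 3391 = q_6, so the answer is 71995/2547.

71995/2547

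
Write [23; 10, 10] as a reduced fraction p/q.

2333/101

Using pₖ = aₖpₖ₋₁ + pₖ₋₂ and qₖ = aₖqₖ₋₁ + qₖ₋₂:
  k=0: a=23, p=23, q=1
  k=1: a=10, p=231, q=10
  k=2: a=10, p=2333, q=101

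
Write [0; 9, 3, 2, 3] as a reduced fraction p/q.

24/223

Using pₖ = aₖpₖ₋₁ + pₖ₋₂ and qₖ = aₖqₖ₋₁ + qₖ₋₂:
  k=0: a=0, p=0, q=1
  k=1: a=9, p=1, q=9
  k=2: a=3, p=3, q=28
  k=3: a=2, p=7, q=65
  k=4: a=3, p=24, q=223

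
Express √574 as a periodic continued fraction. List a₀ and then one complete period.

a₀ = ⌊√574⌋ = 23.
With m₀=0, d₀=1 and mₖ₊₁ = dₖaₖ − mₖ, dₖ₊₁ = (n − mₖ₊₁²)/dₖ, aₖ₊₁ = ⌊(a₀+mₖ₊₁)/dₖ₊₁⌋:
  k=1: m=23, d=45, a=1
  k=2: m=22, d=2, a=22
  k=3: m=22, d=45, a=1
  k=4: m=23, d=1, a=46
d=1 and a=2a₀=46 at k=4, so the next step gives (m, d) = (23, 45) again — its k=1 value — and the period has length 4.

[23; 1, 22, 1, 46]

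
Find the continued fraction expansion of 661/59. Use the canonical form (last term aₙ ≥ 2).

[11; 4, 1, 11]

661 = 11·59 + 12
59 = 4·12 + 11
12 = 1·11 + 1
11 = 11·1 + 0  (stop)
So 661/59 = [11; 4, 1, 11].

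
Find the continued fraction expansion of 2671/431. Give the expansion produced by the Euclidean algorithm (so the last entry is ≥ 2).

2671 = 6*431 + 85
431 = 5*85 + 6
85 = 14*6 + 1
6 = 6*1 + 0  (stop)
So 2671/431 = [6; 5, 14, 6].

[6; 5, 14, 6]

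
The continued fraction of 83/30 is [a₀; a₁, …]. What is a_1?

1

83 = 2·30 + 23   →  a_0 = 2
30 = 1·23 + 7   →  a_1 = 1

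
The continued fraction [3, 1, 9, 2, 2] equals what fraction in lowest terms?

203/52

Using pₖ = aₖpₖ₋₁ + pₖ₋₂ and qₖ = aₖqₖ₋₁ + qₖ₋₂:
  k=0: a=3, p=3, q=1
  k=1: a=1, p=4, q=1
  k=2: a=9, p=39, q=10
  k=3: a=2, p=82, q=21
  k=4: a=2, p=203, q=52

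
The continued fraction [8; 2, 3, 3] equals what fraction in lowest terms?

Fold from the inside: start with 3/1.
  3 + 1/3 = 10/3
  2 + 3/10 = 23/10
  8 + 10/23 = 194/23

194/23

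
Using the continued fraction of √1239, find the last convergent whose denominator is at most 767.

√1239 = [35; 5, 70, …] (period length 2).
Convergents:
  p_0/q_0 = 35/1
  p_1/q_1 = 176/5
  p_2/q_2 = 12355/351
  p_3/q_3 = 61951/1760
q_2 = 351 ≤ 767 < 1760 = q_3, so the answer is 12355/351.

12355/351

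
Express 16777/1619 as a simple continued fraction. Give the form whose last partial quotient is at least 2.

16777 = 10×1619 + 587
1619 = 2×587 + 445
587 = 1×445 + 142
445 = 3×142 + 19
142 = 7×19 + 9
19 = 2×9 + 1
9 = 9×1 + 0  (stop)
So 16777/1619 = [10; 2, 1, 3, 7, 2, 9].

[10; 2, 1, 3, 7, 2, 9]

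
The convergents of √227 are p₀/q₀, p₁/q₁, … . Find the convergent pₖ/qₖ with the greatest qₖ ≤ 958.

6795/451

√227 = [15; 15, 30, …] (period length 2).
Convergents:
  p_0/q_0 = 15/1
  p_1/q_1 = 226/15
  p_2/q_2 = 6795/451
  p_3/q_3 = 102151/6780
q_2 = 451 ≤ 958 < 6780 = q_3, so the answer is 6795/451.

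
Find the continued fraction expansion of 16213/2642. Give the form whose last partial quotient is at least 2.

16213 = 6·2642 + 361
2642 = 7·361 + 115
361 = 3·115 + 16
115 = 7·16 + 3
16 = 5·3 + 1
3 = 3·1 + 0  (stop)
So 16213/2642 = [6; 7, 3, 7, 5, 3].

[6; 7, 3, 7, 5, 3]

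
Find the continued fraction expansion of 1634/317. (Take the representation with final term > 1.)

[5; 6, 2, 7, 1, 2]

1634 = 5·317 + 49
317 = 6·49 + 23
49 = 2·23 + 3
23 = 7·3 + 2
3 = 1·2 + 1
2 = 2·1 + 0  (stop)
So 1634/317 = [5; 6, 2, 7, 1, 2].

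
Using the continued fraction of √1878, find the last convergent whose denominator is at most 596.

16901/390

√1878 = [43; 2, 1, 42, 1, 2, 86, …] (period length 6).
Convergents:
  p_0/q_0 = 43/1
  p_1/q_1 = 87/2
  p_2/q_2 = 130/3
  p_3/q_3 = 5547/128
  p_4/q_4 = 5677/131
  p_5/q_5 = 16901/390
  p_6/q_6 = 1459163/33671
q_5 = 390 ≤ 596 < 33671 = q_6, so the answer is 16901/390.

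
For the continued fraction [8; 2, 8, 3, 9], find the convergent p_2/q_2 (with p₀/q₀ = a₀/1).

Using pₖ = aₖpₖ₋₁ + pₖ₋₂, qₖ = aₖqₖ₋₁ + qₖ₋₂ (with p₋₁=1, p₋₂=0, q₋₁=0, q₋₂=1):
  k=0: a=8, p=8, q=1
  k=1: a=2, p=17, q=2
  k=2: a=8, p=144, q=17

144/17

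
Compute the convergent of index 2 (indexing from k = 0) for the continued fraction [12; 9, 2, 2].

Using pₖ = aₖpₖ₋₁ + pₖ₋₂, qₖ = aₖqₖ₋₁ + qₖ₋₂ (with p₋₁=1, p₋₂=0, q₋₁=0, q₋₂=1):
  k=0: a=12, p=12, q=1
  k=1: a=9, p=109, q=9
  k=2: a=2, p=230, q=19

230/19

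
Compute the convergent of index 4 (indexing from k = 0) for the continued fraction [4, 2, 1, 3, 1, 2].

Using pₖ = aₖpₖ₋₁ + pₖ₋₂, qₖ = aₖqₖ₋₁ + qₖ₋₂ (with p₋₁=1, p₋₂=0, q₋₁=0, q₋₂=1):
  k=0: a=4, p=4, q=1
  k=1: a=2, p=9, q=2
  k=2: a=1, p=13, q=3
  k=3: a=3, p=48, q=11
  k=4: a=1, p=61, q=14

61/14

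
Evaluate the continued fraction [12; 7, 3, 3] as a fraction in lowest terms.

Fold from the inside: start with 3/1.
  3 + 1/3 = 10/3
  7 + 3/10 = 73/10
  12 + 10/73 = 886/73

886/73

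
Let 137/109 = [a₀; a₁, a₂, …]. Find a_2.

137 = 1·109 + 28   →  a_0 = 1
109 = 3·28 + 25   →  a_1 = 3
28 = 1·25 + 3   →  a_2 = 1

1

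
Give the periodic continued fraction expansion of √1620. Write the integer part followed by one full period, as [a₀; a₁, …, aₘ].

[40; 4, 80]

a₀ = ⌊√1620⌋ = 40.
With m₀=0, d₀=1 and mₖ₊₁ = dₖaₖ − mₖ, dₖ₊₁ = (n − mₖ₊₁²)/dₖ, aₖ₊₁ = ⌊(a₀+mₖ₊₁)/dₖ₊₁⌋:
  k=1: m=40, d=20, a=4
  k=2: m=40, d=1, a=80
d=1 and a=2a₀=80 at k=2, so the next step gives (m, d) = (40, 20) again — its k=1 value — and the period has length 2.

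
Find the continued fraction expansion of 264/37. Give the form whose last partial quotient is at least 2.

[7; 7, 2, 2]

264 = 7×37 + 5
37 = 7×5 + 2
5 = 2×2 + 1
2 = 2×1 + 0  (stop)
So 264/37 = [7; 7, 2, 2].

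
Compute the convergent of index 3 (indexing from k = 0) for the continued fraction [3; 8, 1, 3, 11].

Using pₖ = aₖpₖ₋₁ + pₖ₋₂, qₖ = aₖqₖ₋₁ + qₖ₋₂ (with p₋₁=1, p₋₂=0, q₋₁=0, q₋₂=1):
  k=0: a=3, p=3, q=1
  k=1: a=8, p=25, q=8
  k=2: a=1, p=28, q=9
  k=3: a=3, p=109, q=35

109/35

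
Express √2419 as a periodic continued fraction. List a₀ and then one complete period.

a₀ = ⌊√2419⌋ = 49.
With m₀=0, d₀=1 and mₖ₊₁ = dₖaₖ − mₖ, dₖ₊₁ = (n − mₖ₊₁²)/dₖ, aₖ₊₁ = ⌊(a₀+mₖ₊₁)/dₖ₊₁⌋:
  k=1: m=49, d=18, a=5
  k=2: m=41, d=41, a=2
  k=3: m=41, d=18, a=5
  k=4: m=49, d=1, a=98
d=1 and a=2a₀=98 at k=4, so the next step gives (m, d) = (49, 18) again — its k=1 value — and the period has length 4.

[49; 5, 2, 5, 98]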